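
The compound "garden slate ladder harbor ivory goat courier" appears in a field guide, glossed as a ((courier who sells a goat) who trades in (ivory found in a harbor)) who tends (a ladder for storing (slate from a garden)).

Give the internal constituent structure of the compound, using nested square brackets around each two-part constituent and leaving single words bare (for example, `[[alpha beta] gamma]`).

At the top level: head "courier" (specifically "harbor ivory goat courier"); modifier "garden slate ladder".
Inside "garden slate ladder": head "ladder", modifier "garden slate".
Inside "garden slate": head "slate", modifier "garden".
Inside "harbor ivory goat courier": head "courier" (specifically "goat courier"), modifier "harbor ivory".
Inside "harbor ivory": head "ivory", modifier "harbor".
Inside "goat courier": head "courier", modifier "goat".
Putting it together: [[[garden slate] ladder] [[harbor ivory] [goat courier]]].

[[[garden slate] ladder] [[harbor ivory] [goat courier]]]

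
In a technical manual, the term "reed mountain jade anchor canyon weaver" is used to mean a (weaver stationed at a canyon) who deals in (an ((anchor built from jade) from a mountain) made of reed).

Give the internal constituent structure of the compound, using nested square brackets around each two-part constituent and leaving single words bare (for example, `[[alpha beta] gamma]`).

At the top level: head "weaver" (specifically "canyon weaver"); modifier "reed mountain jade anchor".
Within "reed mountain jade anchor", the head is "anchor" (specifically "mountain jade anchor") and the modifier is "reed".
Within "mountain jade anchor", the head is "anchor" (specifically "jade anchor") and the modifier is "mountain".
Within "jade anchor", the head is "anchor" and the modifier is "jade".
Within "canyon weaver", the head is "weaver" and the modifier is "canyon".
Putting it together: [[reed [mountain [jade anchor]]] [canyon weaver]].

[[reed [mountain [jade anchor]]] [canyon weaver]]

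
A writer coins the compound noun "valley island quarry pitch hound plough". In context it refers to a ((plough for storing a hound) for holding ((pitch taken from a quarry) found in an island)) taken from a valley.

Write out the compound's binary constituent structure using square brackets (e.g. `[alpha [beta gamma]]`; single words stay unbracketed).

[valley [[island [quarry pitch]] [hound plough]]]

The outermost head in the paraphrase is "plough" (specifically "island quarry pitch hound plough"), modified by "valley".
Inside "island quarry pitch hound plough": head "plough" (specifically "hound plough"), modifier "island quarry pitch".
Inside "island quarry pitch": head "pitch" (specifically "quarry pitch"), modifier "island".
Inside "quarry pitch": head "pitch", modifier "quarry".
Inside "hound plough": head "plough", modifier "hound".
Assembled: [valley [[island [quarry pitch]] [hound plough]]].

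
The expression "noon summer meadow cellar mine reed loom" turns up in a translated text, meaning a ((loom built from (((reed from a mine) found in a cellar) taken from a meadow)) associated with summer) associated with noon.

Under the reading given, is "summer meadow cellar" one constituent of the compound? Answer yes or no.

no

The top-level split is [noon] [summer meadow cellar mine reed loom]; the full structure is [noon [summer [[meadow [cellar [mine reed]]] loom]]].
"summer meadow cellar" straddles a constituent boundary, so it is not a single unit.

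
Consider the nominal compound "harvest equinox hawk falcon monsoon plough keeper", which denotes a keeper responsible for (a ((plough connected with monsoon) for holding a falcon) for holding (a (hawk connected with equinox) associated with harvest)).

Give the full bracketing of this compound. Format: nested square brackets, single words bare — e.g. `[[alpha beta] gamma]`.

Overall it is a kind of keeper; the modifier is "harvest equinox hawk falcon monsoon plough".
Inside "harvest equinox hawk falcon monsoon plough": head "plough" (specifically "falcon monsoon plough"), modifier "harvest equinox hawk".
Inside "harvest equinox hawk": head "hawk" (specifically "equinox hawk"), modifier "harvest".
Inside "equinox hawk": head "hawk", modifier "equinox".
Inside "falcon monsoon plough": head "plough" (specifically "monsoon plough"), modifier "falcon".
Inside "monsoon plough": head "plough", modifier "monsoon".
Assembled: [[[harvest [equinox hawk]] [falcon [monsoon plough]]] keeper].

[[[harvest [equinox hawk]] [falcon [monsoon plough]]] keeper]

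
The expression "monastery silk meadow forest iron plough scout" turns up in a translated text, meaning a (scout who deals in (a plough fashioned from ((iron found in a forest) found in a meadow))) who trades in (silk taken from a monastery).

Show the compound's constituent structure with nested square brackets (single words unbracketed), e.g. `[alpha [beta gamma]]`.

At the top level: head "scout" (specifically "meadow forest iron plough scout"); modifier "monastery silk".
Inside "monastery silk": head "silk", modifier "monastery".
Inside "meadow forest iron plough scout": head "scout", modifier "meadow forest iron plough".
Inside "meadow forest iron plough": head "plough", modifier "meadow forest iron".
Inside "meadow forest iron": head "iron" (specifically "forest iron"), modifier "meadow".
Inside "forest iron": head "iron", modifier "forest".
Assembled: [[monastery silk] [[[meadow [forest iron]] plough] scout]].

[[monastery silk] [[[meadow [forest iron]] plough] scout]]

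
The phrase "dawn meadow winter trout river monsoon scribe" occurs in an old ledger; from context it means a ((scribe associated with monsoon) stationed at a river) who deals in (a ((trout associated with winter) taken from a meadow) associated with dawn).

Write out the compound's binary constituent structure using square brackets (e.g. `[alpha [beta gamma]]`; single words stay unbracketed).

[[dawn [meadow [winter trout]]] [river [monsoon scribe]]]

Overall it is a kind of scribe (specifically "river monsoon scribe"); the modifier is "dawn meadow winter trout".
"dawn meadow winter trout" → head "trout" (specifically "meadow winter trout"), modifier "dawn".
"meadow winter trout" → head "trout" (specifically "winter trout"), modifier "meadow".
"winter trout" → head "trout", modifier "winter".
"river monsoon scribe" → head "scribe" (specifically "monsoon scribe"), modifier "river".
"monsoon scribe" → head "scribe", modifier "monsoon".
So the structure is [[dawn [meadow [winter trout]]] [river [monsoon scribe]]].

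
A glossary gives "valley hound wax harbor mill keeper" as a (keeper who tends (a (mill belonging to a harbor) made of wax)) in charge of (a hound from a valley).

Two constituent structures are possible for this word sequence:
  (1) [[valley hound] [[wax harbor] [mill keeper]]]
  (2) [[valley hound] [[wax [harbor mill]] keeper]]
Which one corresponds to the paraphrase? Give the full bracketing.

The paraphrase's head is the "keeper" part ("wax harbor mill keeper"); its modifier is "valley hound".
That top-level split, carried through the inner groups, gives [[valley hound] [[wax [harbor mill]] keeper]].

[[valley hound] [[wax [harbor mill]] keeper]]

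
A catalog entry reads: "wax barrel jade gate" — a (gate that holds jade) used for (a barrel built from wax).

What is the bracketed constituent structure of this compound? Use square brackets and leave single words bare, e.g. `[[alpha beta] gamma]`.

The outermost head in the paraphrase is "gate" (specifically "jade gate"), modified by "wax barrel".
Inside "wax barrel": head "barrel", modifier "wax".
Inside "jade gate": head "gate", modifier "jade".
Putting it together: [[wax barrel] [jade gate]].

[[wax barrel] [jade gate]]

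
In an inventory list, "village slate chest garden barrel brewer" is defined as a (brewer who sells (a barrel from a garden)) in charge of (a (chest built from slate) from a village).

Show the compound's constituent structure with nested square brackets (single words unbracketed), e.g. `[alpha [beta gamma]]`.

[[village [slate chest]] [[garden barrel] brewer]]

The outermost head in the paraphrase is "brewer" (specifically "garden barrel brewer"), modified by "village slate chest".
"village slate chest" → head "chest" (specifically "slate chest"), modifier "village".
"slate chest" → head "chest", modifier "slate".
"garden barrel brewer" → head "brewer", modifier "garden barrel".
"garden barrel" → head "barrel", modifier "garden".
Assembled: [[village [slate chest]] [[garden barrel] brewer]].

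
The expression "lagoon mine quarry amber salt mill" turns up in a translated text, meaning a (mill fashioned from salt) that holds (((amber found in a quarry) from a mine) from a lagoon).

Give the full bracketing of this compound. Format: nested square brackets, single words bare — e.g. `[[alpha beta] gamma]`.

[[lagoon [mine [quarry amber]]] [salt mill]]

The outermost head in the paraphrase is "mill" (specifically "salt mill"), modified by "lagoon mine quarry amber".
Within "lagoon mine quarry amber", the head is "amber" (specifically "mine quarry amber") and the modifier is "lagoon".
Within "mine quarry amber", the head is "amber" (specifically "quarry amber") and the modifier is "mine".
Within "quarry amber", the head is "amber" and the modifier is "quarry".
Within "salt mill", the head is "mill" and the modifier is "salt".
Assembled: [[lagoon [mine [quarry amber]]] [salt mill]].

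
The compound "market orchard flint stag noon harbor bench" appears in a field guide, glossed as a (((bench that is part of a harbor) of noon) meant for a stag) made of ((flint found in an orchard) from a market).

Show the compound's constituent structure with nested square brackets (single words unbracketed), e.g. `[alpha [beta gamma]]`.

At the top level: head "bench" (specifically "stag noon harbor bench"); modifier "market orchard flint".
Inside "market orchard flint": head "flint" (specifically "orchard flint"), modifier "market".
Inside "orchard flint": head "flint", modifier "orchard".
Inside "stag noon harbor bench": head "bench" (specifically "noon harbor bench"), modifier "stag".
Inside "noon harbor bench": head "bench" (specifically "harbor bench"), modifier "noon".
Inside "harbor bench": head "bench", modifier "harbor".
So the structure is [[market [orchard flint]] [stag [noon [harbor bench]]]].

[[market [orchard flint]] [stag [noon [harbor bench]]]]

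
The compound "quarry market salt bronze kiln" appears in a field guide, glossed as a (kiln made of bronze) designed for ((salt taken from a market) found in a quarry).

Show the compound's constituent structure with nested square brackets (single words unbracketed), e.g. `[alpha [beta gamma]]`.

[[quarry [market salt]] [bronze kiln]]

Whole compound: head "kiln" (specifically "bronze kiln"), modifier "quarry market salt".
Inside "quarry market salt": head "salt" (specifically "market salt"), modifier "quarry".
Inside "market salt": head "salt", modifier "market".
Inside "bronze kiln": head "kiln", modifier "bronze".
Putting it together: [[quarry [market salt]] [bronze kiln]].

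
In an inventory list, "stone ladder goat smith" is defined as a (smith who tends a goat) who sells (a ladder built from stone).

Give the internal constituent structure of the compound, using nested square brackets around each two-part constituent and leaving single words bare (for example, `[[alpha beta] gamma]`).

At the top level: head "smith" (specifically "goat smith"); modifier "stone ladder".
Inside "stone ladder": head "ladder", modifier "stone".
Inside "goat smith": head "smith", modifier "goat".
So the structure is [[stone ladder] [goat smith]].

[[stone ladder] [goat smith]]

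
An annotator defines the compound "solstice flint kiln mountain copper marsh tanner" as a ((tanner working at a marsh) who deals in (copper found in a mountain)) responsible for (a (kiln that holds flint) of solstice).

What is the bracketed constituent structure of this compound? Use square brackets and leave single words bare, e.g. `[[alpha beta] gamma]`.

[[solstice [flint kiln]] [[mountain copper] [marsh tanner]]]

At the top level: head "tanner" (specifically "mountain copper marsh tanner"); modifier "solstice flint kiln".
"solstice flint kiln" → head "kiln" (specifically "flint kiln"), modifier "solstice".
"flint kiln" → head "kiln", modifier "flint".
"mountain copper marsh tanner" → head "tanner" (specifically "marsh tanner"), modifier "mountain copper".
"mountain copper" → head "copper", modifier "mountain".
"marsh tanner" → head "tanner", modifier "marsh".
Putting it together: [[solstice [flint kiln]] [[mountain copper] [marsh tanner]]].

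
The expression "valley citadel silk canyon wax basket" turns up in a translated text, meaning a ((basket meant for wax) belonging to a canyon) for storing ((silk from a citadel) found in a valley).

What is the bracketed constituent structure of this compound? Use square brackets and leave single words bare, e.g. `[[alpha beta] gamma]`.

The outermost head in the paraphrase is "basket" (specifically "canyon wax basket"), modified by "valley citadel silk".
Inside "valley citadel silk": head "silk" (specifically "citadel silk"), modifier "valley".
Inside "citadel silk": head "silk", modifier "citadel".
Inside "canyon wax basket": head "basket" (specifically "wax basket"), modifier "canyon".
Inside "wax basket": head "basket", modifier "wax".
Assembled: [[valley [citadel silk]] [canyon [wax basket]]].

[[valley [citadel silk]] [canyon [wax basket]]]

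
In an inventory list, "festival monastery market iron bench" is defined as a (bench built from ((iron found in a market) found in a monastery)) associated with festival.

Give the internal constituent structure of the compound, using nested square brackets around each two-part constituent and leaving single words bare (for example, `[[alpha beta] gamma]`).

[festival [[monastery [market iron]] bench]]

The outermost head in the paraphrase is "bench" (specifically "monastery market iron bench"), modified by "festival".
"monastery market iron bench" → head "bench", modifier "monastery market iron".
"monastery market iron" → head "iron" (specifically "market iron"), modifier "monastery".
"market iron" → head "iron", modifier "market".
So the structure is [festival [[monastery [market iron]] bench]].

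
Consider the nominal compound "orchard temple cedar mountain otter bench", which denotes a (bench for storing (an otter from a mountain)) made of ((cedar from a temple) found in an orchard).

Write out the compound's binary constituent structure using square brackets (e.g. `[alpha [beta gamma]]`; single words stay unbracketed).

[[orchard [temple cedar]] [[mountain otter] bench]]

The outermost head in the paraphrase is "bench" (specifically "mountain otter bench"), modified by "orchard temple cedar".
Inside "orchard temple cedar": head "cedar" (specifically "temple cedar"), modifier "orchard".
Inside "temple cedar": head "cedar", modifier "temple".
Inside "mountain otter bench": head "bench", modifier "mountain otter".
Inside "mountain otter": head "otter", modifier "mountain".
Putting it together: [[orchard [temple cedar]] [[mountain otter] bench]].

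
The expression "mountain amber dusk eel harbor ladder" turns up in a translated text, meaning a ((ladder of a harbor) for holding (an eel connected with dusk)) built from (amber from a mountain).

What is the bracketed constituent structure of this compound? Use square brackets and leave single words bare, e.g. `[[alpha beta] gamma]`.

Overall it is a kind of ladder (specifically "dusk eel harbor ladder"); the modifier is "mountain amber".
Inside "mountain amber": head "amber", modifier "mountain".
Inside "dusk eel harbor ladder": head "ladder" (specifically "harbor ladder"), modifier "dusk eel".
Inside "dusk eel": head "eel", modifier "dusk".
Inside "harbor ladder": head "ladder", modifier "harbor".
Assembled: [[mountain amber] [[dusk eel] [harbor ladder]]].

[[mountain amber] [[dusk eel] [harbor ladder]]]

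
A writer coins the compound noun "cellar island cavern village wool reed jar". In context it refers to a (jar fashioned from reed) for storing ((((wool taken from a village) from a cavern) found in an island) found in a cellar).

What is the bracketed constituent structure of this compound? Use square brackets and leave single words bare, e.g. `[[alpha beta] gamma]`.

At the top level: head "jar" (specifically "reed jar"); modifier "cellar island cavern village wool".
Within "cellar island cavern village wool", the head is "wool" (specifically "island cavern village wool") and the modifier is "cellar".
Within "island cavern village wool", the head is "wool" (specifically "cavern village wool") and the modifier is "island".
Within "cavern village wool", the head is "wool" (specifically "village wool") and the modifier is "cavern".
Within "village wool", the head is "wool" and the modifier is "village".
Within "reed jar", the head is "jar" and the modifier is "reed".
Putting it together: [[cellar [island [cavern [village wool]]]] [reed jar]].

[[cellar [island [cavern [village wool]]]] [reed jar]]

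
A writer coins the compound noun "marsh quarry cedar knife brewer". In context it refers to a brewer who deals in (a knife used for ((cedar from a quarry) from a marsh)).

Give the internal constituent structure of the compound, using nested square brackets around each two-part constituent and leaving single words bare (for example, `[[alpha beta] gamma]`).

[[[marsh [quarry cedar]] knife] brewer]

At the top level: head "brewer"; modifier "marsh quarry cedar knife".
Within "marsh quarry cedar knife", the head is "knife" and the modifier is "marsh quarry cedar".
Within "marsh quarry cedar", the head is "cedar" (specifically "quarry cedar") and the modifier is "marsh".
Within "quarry cedar", the head is "cedar" and the modifier is "quarry".
So the structure is [[[marsh [quarry cedar]] knife] brewer].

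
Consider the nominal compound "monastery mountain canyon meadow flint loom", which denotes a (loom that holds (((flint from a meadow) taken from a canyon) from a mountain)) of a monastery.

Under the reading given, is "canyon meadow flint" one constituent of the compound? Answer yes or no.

The paraphrase groups the words so that "canyon meadow flint" is one unit: it corresponds to a single parenthesized sub-phrase.
The full structure is [monastery [[mountain [canyon [meadow flint]]] loom]], in which [canyon meadow flint] is a constituent.

yes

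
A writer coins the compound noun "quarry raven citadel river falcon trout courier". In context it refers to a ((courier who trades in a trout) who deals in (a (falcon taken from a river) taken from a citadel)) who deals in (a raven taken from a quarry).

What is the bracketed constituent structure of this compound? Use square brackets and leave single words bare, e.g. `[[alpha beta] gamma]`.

At the top level: head "courier" (specifically "citadel river falcon trout courier"); modifier "quarry raven".
Inside "quarry raven": head "raven", modifier "quarry".
Inside "citadel river falcon trout courier": head "courier" (specifically "trout courier"), modifier "citadel river falcon".
Inside "citadel river falcon": head "falcon" (specifically "river falcon"), modifier "citadel".
Inside "river falcon": head "falcon", modifier "river".
Inside "trout courier": head "courier", modifier "trout".
So the structure is [[quarry raven] [[citadel [river falcon]] [trout courier]]].

[[quarry raven] [[citadel [river falcon]] [trout courier]]]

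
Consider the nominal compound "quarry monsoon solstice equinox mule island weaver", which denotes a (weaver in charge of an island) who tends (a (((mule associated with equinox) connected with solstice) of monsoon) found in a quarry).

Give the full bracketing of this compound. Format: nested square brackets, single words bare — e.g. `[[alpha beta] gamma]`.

[[quarry [monsoon [solstice [equinox mule]]]] [island weaver]]

Whole compound: head "weaver" (specifically "island weaver"), modifier "quarry monsoon solstice equinox mule".
Inside "quarry monsoon solstice equinox mule": head "mule" (specifically "monsoon solstice equinox mule"), modifier "quarry".
Inside "monsoon solstice equinox mule": head "mule" (specifically "solstice equinox mule"), modifier "monsoon".
Inside "solstice equinox mule": head "mule" (specifically "equinox mule"), modifier "solstice".
Inside "equinox mule": head "mule", modifier "equinox".
Inside "island weaver": head "weaver", modifier "island".
Putting it together: [[quarry [monsoon [solstice [equinox mule]]]] [island weaver]].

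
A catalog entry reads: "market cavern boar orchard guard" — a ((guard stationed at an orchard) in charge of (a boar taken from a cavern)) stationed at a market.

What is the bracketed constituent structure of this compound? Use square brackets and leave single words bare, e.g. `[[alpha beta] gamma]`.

[market [[cavern boar] [orchard guard]]]

The outermost head in the paraphrase is "guard" (specifically "cavern boar orchard guard"), modified by "market".
Inside "cavern boar orchard guard": head "guard" (specifically "orchard guard"), modifier "cavern boar".
Inside "cavern boar": head "boar", modifier "cavern".
Inside "orchard guard": head "guard", modifier "orchard".
So the structure is [market [[cavern boar] [orchard guard]]].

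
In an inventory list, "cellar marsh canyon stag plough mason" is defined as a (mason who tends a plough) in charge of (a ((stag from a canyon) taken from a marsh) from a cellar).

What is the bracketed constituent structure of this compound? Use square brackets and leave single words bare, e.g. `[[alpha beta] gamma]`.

At the top level: head "mason" (specifically "plough mason"); modifier "cellar marsh canyon stag".
Within "cellar marsh canyon stag", the head is "stag" (specifically "marsh canyon stag") and the modifier is "cellar".
Within "marsh canyon stag", the head is "stag" (specifically "canyon stag") and the modifier is "marsh".
Within "canyon stag", the head is "stag" and the modifier is "canyon".
Within "plough mason", the head is "mason" and the modifier is "plough".
Putting it together: [[cellar [marsh [canyon stag]]] [plough mason]].

[[cellar [marsh [canyon stag]]] [plough mason]]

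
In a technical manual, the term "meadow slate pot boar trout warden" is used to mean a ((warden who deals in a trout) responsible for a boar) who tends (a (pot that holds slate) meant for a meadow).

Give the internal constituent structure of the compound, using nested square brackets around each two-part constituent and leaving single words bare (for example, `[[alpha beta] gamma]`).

[[meadow [slate pot]] [boar [trout warden]]]

The outermost head in the paraphrase is "warden" (specifically "boar trout warden"), modified by "meadow slate pot".
Inside "meadow slate pot": head "pot" (specifically "slate pot"), modifier "meadow".
Inside "slate pot": head "pot", modifier "slate".
Inside "boar trout warden": head "warden" (specifically "trout warden"), modifier "boar".
Inside "trout warden": head "warden", modifier "trout".
Assembled: [[meadow [slate pot]] [boar [trout warden]]].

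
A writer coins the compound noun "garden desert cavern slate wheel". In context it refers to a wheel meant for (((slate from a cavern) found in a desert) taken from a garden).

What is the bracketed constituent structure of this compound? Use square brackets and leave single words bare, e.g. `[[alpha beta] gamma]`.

[[garden [desert [cavern slate]]] wheel]

Overall it is a kind of wheel; the modifier is "garden desert cavern slate".
Inside "garden desert cavern slate": head "slate" (specifically "desert cavern slate"), modifier "garden".
Inside "desert cavern slate": head "slate" (specifically "cavern slate"), modifier "desert".
Inside "cavern slate": head "slate", modifier "cavern".
So the structure is [[garden [desert [cavern slate]]] wheel].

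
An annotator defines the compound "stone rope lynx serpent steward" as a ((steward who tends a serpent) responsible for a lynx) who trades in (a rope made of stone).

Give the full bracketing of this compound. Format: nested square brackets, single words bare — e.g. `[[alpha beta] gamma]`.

[[stone rope] [lynx [serpent steward]]]

At the top level: head "steward" (specifically "lynx serpent steward"); modifier "stone rope".
Inside "stone rope": head "rope", modifier "stone".
Inside "lynx serpent steward": head "steward" (specifically "serpent steward"), modifier "lynx".
Inside "serpent steward": head "steward", modifier "serpent".
So the structure is [[stone rope] [lynx [serpent steward]]].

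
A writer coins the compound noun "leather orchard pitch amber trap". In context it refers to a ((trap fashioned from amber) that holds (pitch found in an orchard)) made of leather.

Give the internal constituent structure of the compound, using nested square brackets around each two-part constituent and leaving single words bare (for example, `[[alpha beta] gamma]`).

Overall it is a kind of trap (specifically "orchard pitch amber trap"); the modifier is "leather".
Inside "orchard pitch amber trap": head "trap" (specifically "amber trap"), modifier "orchard pitch".
Inside "orchard pitch": head "pitch", modifier "orchard".
Inside "amber trap": head "trap", modifier "amber".
So the structure is [leather [[orchard pitch] [amber trap]]].

[leather [[orchard pitch] [amber trap]]]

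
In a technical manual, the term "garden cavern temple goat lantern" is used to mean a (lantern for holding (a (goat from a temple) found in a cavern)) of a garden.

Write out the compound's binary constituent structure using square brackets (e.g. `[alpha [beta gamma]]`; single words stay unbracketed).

[garden [[cavern [temple goat]] lantern]]

Whole compound: head "lantern" (specifically "cavern temple goat lantern"), modifier "garden".
Within "cavern temple goat lantern", the head is "lantern" and the modifier is "cavern temple goat".
Within "cavern temple goat", the head is "goat" (specifically "temple goat") and the modifier is "cavern".
Within "temple goat", the head is "goat" and the modifier is "temple".
Putting it together: [garden [[cavern [temple goat]] lantern]].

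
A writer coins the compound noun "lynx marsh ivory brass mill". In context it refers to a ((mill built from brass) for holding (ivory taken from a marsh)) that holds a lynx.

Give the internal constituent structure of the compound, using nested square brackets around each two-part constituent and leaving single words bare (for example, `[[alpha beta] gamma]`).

Whole compound: head "mill" (specifically "marsh ivory brass mill"), modifier "lynx".
Within "marsh ivory brass mill", the head is "mill" (specifically "brass mill") and the modifier is "marsh ivory".
Within "marsh ivory", the head is "ivory" and the modifier is "marsh".
Within "brass mill", the head is "mill" and the modifier is "brass".
So the structure is [lynx [[marsh ivory] [brass mill]]].

[lynx [[marsh ivory] [brass mill]]]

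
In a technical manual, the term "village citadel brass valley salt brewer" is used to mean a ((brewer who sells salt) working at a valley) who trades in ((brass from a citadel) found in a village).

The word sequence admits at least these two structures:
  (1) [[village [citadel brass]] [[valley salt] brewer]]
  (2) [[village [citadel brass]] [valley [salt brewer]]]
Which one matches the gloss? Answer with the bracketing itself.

[[village [citadel brass]] [valley [salt brewer]]]

The paraphrase's head is the "brewer" part ("valley salt brewer"); its modifier is "village citadel brass".
That top-level split, carried through the inner groups, gives [[village [citadel brass]] [valley [salt brewer]]].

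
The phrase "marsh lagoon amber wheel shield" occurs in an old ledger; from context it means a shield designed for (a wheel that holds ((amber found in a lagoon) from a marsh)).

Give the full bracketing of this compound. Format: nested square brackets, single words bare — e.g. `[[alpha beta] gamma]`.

[[[marsh [lagoon amber]] wheel] shield]

Overall it is a kind of shield; the modifier is "marsh lagoon amber wheel".
Inside "marsh lagoon amber wheel": head "wheel", modifier "marsh lagoon amber".
Inside "marsh lagoon amber": head "amber" (specifically "lagoon amber"), modifier "marsh".
Inside "lagoon amber": head "amber", modifier "lagoon".
So the structure is [[[marsh [lagoon amber]] wheel] shield].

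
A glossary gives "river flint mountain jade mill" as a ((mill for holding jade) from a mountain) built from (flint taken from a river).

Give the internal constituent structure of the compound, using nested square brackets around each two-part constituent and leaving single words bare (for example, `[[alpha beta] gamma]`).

[[river flint] [mountain [jade mill]]]

Overall it is a kind of mill (specifically "mountain jade mill"); the modifier is "river flint".
"river flint" → head "flint", modifier "river".
"mountain jade mill" → head "mill" (specifically "jade mill"), modifier "mountain".
"jade mill" → head "mill", modifier "jade".
So the structure is [[river flint] [mountain [jade mill]]].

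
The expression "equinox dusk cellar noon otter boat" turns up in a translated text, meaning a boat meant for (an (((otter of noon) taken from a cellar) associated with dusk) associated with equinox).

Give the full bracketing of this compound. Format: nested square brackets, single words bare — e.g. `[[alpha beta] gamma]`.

At the top level: head "boat"; modifier "equinox dusk cellar noon otter".
Within "equinox dusk cellar noon otter", the head is "otter" (specifically "dusk cellar noon otter") and the modifier is "equinox".
Within "dusk cellar noon otter", the head is "otter" (specifically "cellar noon otter") and the modifier is "dusk".
Within "cellar noon otter", the head is "otter" (specifically "noon otter") and the modifier is "cellar".
Within "noon otter", the head is "otter" and the modifier is "noon".
Putting it together: [[equinox [dusk [cellar [noon otter]]]] boat].

[[equinox [dusk [cellar [noon otter]]]] boat]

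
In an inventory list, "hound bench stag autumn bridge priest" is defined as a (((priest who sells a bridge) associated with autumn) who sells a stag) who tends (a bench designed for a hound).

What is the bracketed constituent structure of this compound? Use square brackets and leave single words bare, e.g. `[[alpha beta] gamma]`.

[[hound bench] [stag [autumn [bridge priest]]]]

At the top level: head "priest" (specifically "stag autumn bridge priest"); modifier "hound bench".
Within "hound bench", the head is "bench" and the modifier is "hound".
Within "stag autumn bridge priest", the head is "priest" (specifically "autumn bridge priest") and the modifier is "stag".
Within "autumn bridge priest", the head is "priest" (specifically "bridge priest") and the modifier is "autumn".
Within "bridge priest", the head is "priest" and the modifier is "bridge".
So the structure is [[hound bench] [stag [autumn [bridge priest]]]].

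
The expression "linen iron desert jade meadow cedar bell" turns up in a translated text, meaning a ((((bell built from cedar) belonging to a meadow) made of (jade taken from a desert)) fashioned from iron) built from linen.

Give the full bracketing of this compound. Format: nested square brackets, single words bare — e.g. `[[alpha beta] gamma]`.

At the top level: head "bell" (specifically "iron desert jade meadow cedar bell"); modifier "linen".
Within "iron desert jade meadow cedar bell", the head is "bell" (specifically "desert jade meadow cedar bell") and the modifier is "iron".
Within "desert jade meadow cedar bell", the head is "bell" (specifically "meadow cedar bell") and the modifier is "desert jade".
Within "desert jade", the head is "jade" and the modifier is "desert".
Within "meadow cedar bell", the head is "bell" (specifically "cedar bell") and the modifier is "meadow".
Within "cedar bell", the head is "bell" and the modifier is "cedar".
Putting it together: [linen [iron [[desert jade] [meadow [cedar bell]]]]].

[linen [iron [[desert jade] [meadow [cedar bell]]]]]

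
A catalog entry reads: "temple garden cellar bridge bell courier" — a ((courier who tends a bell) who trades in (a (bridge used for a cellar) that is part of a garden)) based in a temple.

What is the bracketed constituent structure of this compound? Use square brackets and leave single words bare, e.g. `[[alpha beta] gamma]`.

[temple [[garden [cellar bridge]] [bell courier]]]

The outermost head in the paraphrase is "courier" (specifically "garden cellar bridge bell courier"), modified by "temple".
Inside "garden cellar bridge bell courier": head "courier" (specifically "bell courier"), modifier "garden cellar bridge".
Inside "garden cellar bridge": head "bridge" (specifically "cellar bridge"), modifier "garden".
Inside "cellar bridge": head "bridge", modifier "cellar".
Inside "bell courier": head "courier", modifier "bell".
Putting it together: [temple [[garden [cellar bridge]] [bell courier]]].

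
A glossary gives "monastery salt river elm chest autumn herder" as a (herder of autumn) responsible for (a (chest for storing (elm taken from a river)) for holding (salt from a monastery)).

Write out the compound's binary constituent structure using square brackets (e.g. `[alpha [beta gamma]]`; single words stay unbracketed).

[[[monastery salt] [[river elm] chest]] [autumn herder]]

Whole compound: head "herder" (specifically "autumn herder"), modifier "monastery salt river elm chest".
Inside "monastery salt river elm chest": head "chest" (specifically "river elm chest"), modifier "monastery salt".
Inside "monastery salt": head "salt", modifier "monastery".
Inside "river elm chest": head "chest", modifier "river elm".
Inside "river elm": head "elm", modifier "river".
Inside "autumn herder": head "herder", modifier "autumn".
Putting it together: [[[monastery salt] [[river elm] chest]] [autumn herder]].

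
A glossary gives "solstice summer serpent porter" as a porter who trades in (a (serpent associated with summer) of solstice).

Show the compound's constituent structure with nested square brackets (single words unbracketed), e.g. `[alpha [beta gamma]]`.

At the top level: head "porter"; modifier "solstice summer serpent".
Inside "solstice summer serpent": head "serpent" (specifically "summer serpent"), modifier "solstice".
Inside "summer serpent": head "serpent", modifier "summer".
So the structure is [[solstice [summer serpent]] porter].

[[solstice [summer serpent]] porter]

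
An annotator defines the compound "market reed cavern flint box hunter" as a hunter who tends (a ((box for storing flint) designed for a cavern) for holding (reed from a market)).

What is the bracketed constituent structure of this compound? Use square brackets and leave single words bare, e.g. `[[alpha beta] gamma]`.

Whole compound: head "hunter", modifier "market reed cavern flint box".
"market reed cavern flint box" → head "box" (specifically "cavern flint box"), modifier "market reed".
"market reed" → head "reed", modifier "market".
"cavern flint box" → head "box" (specifically "flint box"), modifier "cavern".
"flint box" → head "box", modifier "flint".
Assembled: [[[market reed] [cavern [flint box]]] hunter].

[[[market reed] [cavern [flint box]]] hunter]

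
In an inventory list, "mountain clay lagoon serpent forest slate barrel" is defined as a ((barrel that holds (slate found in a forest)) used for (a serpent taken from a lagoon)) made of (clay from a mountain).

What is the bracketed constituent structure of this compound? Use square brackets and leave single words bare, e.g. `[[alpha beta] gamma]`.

[[mountain clay] [[lagoon serpent] [[forest slate] barrel]]]

The outermost head in the paraphrase is "barrel" (specifically "lagoon serpent forest slate barrel"), modified by "mountain clay".
"mountain clay" → head "clay", modifier "mountain".
"lagoon serpent forest slate barrel" → head "barrel" (specifically "forest slate barrel"), modifier "lagoon serpent".
"lagoon serpent" → head "serpent", modifier "lagoon".
"forest slate barrel" → head "barrel", modifier "forest slate".
"forest slate" → head "slate", modifier "forest".
Assembled: [[mountain clay] [[lagoon serpent] [[forest slate] barrel]]].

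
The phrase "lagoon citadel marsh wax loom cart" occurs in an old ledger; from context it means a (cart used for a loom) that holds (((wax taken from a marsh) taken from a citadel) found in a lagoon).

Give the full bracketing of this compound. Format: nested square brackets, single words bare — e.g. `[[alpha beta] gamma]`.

Whole compound: head "cart" (specifically "loom cart"), modifier "lagoon citadel marsh wax".
Within "lagoon citadel marsh wax", the head is "wax" (specifically "citadel marsh wax") and the modifier is "lagoon".
Within "citadel marsh wax", the head is "wax" (specifically "marsh wax") and the modifier is "citadel".
Within "marsh wax", the head is "wax" and the modifier is "marsh".
Within "loom cart", the head is "cart" and the modifier is "loom".
So the structure is [[lagoon [citadel [marsh wax]]] [loom cart]].

[[lagoon [citadel [marsh wax]]] [loom cart]]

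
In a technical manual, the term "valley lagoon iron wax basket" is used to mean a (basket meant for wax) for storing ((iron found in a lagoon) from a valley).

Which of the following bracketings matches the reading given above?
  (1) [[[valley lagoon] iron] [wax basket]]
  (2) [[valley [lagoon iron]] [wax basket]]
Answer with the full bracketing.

The paraphrase's head is the "basket" part ("wax basket"); its modifier is "valley lagoon iron".
That top-level split, carried through the inner groups, gives [[valley [lagoon iron]] [wax basket]].

[[valley [lagoon iron]] [wax basket]]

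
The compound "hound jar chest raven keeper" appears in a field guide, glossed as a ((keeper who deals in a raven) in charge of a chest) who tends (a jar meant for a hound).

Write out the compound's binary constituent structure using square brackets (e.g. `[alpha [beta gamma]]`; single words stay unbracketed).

The outermost head in the paraphrase is "keeper" (specifically "chest raven keeper"), modified by "hound jar".
Inside "hound jar": head "jar", modifier "hound".
Inside "chest raven keeper": head "keeper" (specifically "raven keeper"), modifier "chest".
Inside "raven keeper": head "keeper", modifier "raven".
So the structure is [[hound jar] [chest [raven keeper]]].

[[hound jar] [chest [raven keeper]]]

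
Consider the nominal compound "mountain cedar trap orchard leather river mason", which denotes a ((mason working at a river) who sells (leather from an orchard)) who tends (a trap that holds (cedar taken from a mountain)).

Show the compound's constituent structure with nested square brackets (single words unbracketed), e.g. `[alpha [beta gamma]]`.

[[[mountain cedar] trap] [[orchard leather] [river mason]]]

The outermost head in the paraphrase is "mason" (specifically "orchard leather river mason"), modified by "mountain cedar trap".
Inside "mountain cedar trap": head "trap", modifier "mountain cedar".
Inside "mountain cedar": head "cedar", modifier "mountain".
Inside "orchard leather river mason": head "mason" (specifically "river mason"), modifier "orchard leather".
Inside "orchard leather": head "leather", modifier "orchard".
Inside "river mason": head "mason", modifier "river".
Assembled: [[[mountain cedar] trap] [[orchard leather] [river mason]]].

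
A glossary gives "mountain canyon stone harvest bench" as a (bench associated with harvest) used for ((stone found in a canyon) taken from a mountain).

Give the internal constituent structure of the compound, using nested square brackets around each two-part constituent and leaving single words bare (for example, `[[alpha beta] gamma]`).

[[mountain [canyon stone]] [harvest bench]]

Whole compound: head "bench" (specifically "harvest bench"), modifier "mountain canyon stone".
Within "mountain canyon stone", the head is "stone" (specifically "canyon stone") and the modifier is "mountain".
Within "canyon stone", the head is "stone" and the modifier is "canyon".
Within "harvest bench", the head is "bench" and the modifier is "harvest".
Putting it together: [[mountain [canyon stone]] [harvest bench]].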